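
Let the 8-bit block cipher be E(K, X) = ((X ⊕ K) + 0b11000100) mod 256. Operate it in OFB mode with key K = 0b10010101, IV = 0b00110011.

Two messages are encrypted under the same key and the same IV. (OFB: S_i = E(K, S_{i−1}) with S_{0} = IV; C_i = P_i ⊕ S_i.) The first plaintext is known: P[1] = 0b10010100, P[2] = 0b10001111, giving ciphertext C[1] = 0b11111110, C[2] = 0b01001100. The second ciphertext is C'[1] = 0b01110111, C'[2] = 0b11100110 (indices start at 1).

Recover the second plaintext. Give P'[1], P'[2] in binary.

P'[1] = 0b00011101, P'[2] = 0b00100101

In OFB with a reused IV, both messages share the same keystream S_i, so C_i ⊕ C'_i = P_i ⊕ P'_i and thus P'_i = P_i ⊕ C_i ⊕ C'_i.
P'[1]: 0b10010100 ⊕ 0b11111110 ⊕ 0b01110111 = 0b00011101.
P'[2]: 0b10001111 ⊕ 0b01001100 ⊕ 0b11100110 = 0b00100101.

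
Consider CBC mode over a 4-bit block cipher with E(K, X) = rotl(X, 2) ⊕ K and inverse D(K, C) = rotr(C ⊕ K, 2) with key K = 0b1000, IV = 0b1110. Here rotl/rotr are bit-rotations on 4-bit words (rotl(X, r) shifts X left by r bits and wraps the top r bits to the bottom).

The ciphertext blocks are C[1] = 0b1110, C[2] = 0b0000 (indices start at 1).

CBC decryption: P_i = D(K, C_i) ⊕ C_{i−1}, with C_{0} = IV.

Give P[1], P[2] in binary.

P[1] = 0b0111, P[2] = 0b1100

P[1]: D(K, 0b1110) = 0b1001; 0b1001 ⊕ 0b1110 = 0b0111.
P[2]: D(K, 0b0000) = 0b0010; 0b0010 ⊕ 0b1110 = 0b1100.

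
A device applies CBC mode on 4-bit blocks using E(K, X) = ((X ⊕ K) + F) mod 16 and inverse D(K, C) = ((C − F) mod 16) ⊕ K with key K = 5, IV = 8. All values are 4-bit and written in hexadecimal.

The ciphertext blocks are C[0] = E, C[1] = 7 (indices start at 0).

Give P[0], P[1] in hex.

P[0] = 2, P[1] = 3

CBC decryption: P_i = D(K, C_i) ⊕ C_{i−1}, with C_{−1} = IV.
P[0]: D(K, E) = A; A ⊕ 8 = 2.
P[1]: D(K, 7) = D; D ⊕ E = 3.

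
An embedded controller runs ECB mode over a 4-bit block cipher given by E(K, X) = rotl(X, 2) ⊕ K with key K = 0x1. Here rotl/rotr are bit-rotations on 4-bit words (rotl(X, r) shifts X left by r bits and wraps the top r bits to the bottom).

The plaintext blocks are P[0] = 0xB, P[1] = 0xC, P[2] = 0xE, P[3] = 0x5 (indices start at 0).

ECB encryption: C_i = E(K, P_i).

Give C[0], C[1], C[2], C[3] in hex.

C[0]: E(K, 0xB) = 0xF.
C[1]: E(K, 0xC) = 0x2.
C[2]: E(K, 0xE) = 0xA.
C[3]: E(K, 0x5) = 0x4.

C[0] = 0xF, C[1] = 0x2, C[2] = 0xA, C[3] = 0x4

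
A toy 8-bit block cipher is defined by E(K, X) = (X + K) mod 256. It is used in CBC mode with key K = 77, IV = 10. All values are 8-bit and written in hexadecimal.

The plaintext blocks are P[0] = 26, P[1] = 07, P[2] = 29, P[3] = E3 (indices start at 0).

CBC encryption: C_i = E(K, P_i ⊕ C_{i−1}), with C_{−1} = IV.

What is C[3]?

C[3] = 13

C[0]: P[0] ⊕ 10 = 36; E(K, 36) = AD.
C[1]: P[1] ⊕ AD = AA; E(K, AA) = 21.
C[2]: P[2] ⊕ 21 = 08; E(K, 08) = 7F.
C[3]: P[3] ⊕ 7F = 9C; E(K, 9C) = 13.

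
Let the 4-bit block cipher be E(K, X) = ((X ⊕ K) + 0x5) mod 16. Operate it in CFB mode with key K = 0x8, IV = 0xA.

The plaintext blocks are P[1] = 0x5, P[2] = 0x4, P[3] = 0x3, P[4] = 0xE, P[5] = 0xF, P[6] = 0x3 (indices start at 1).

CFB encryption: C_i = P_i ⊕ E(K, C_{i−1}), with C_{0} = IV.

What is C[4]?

C[4] = 0x6

C[1]: E(K, 0xA) = 0x7; 0x5 ⊕ 0x7 = 0x2.
C[2]: E(K, 0x2) = 0xF; 0x4 ⊕ 0xF = 0xB.
C[3]: E(K, 0xB) = 0x8; 0x3 ⊕ 0x8 = 0xB.
C[4]: E(K, 0xB) = 0x8; 0xE ⊕ 0x8 = 0x6.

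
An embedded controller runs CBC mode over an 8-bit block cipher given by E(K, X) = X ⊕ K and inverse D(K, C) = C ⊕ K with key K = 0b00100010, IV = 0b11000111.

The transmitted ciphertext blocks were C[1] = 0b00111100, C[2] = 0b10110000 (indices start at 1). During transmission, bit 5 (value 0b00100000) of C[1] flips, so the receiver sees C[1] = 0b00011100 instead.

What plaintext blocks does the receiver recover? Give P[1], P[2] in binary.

P[1] = 0b11111001, P[2] = 0b10001110

CBC decryption: P_i = D(K, C_i) ⊕ C_{i−1}, with C_{0} = IV.
Only C[1] changed, to 0b00011100. In CBC, a change in C_i garbles P_i and flips the same bit in P_{i+1}. Decrypting the received ciphertext:
P[1]: D(K, 0b00011100) = 0b00111110; 0b00111110 ⊕ 0b11000111 = 0b11111001.
P[2]: D(K, 0b10110000) = 0b10010010; 0b10010010 ⊕ 0b00011100 = 0b10001110.
Blocks that differ from the original plaintext: P[1], P[2].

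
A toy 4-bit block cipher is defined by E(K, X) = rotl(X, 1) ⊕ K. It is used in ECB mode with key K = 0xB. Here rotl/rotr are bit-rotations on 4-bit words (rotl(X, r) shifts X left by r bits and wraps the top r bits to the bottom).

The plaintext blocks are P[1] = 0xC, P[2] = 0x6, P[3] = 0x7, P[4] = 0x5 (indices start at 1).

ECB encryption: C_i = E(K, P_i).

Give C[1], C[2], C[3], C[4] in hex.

C[1]: E(K, 0xC) = 0x2.
C[2]: E(K, 0x6) = 0x7.
C[3]: E(K, 0x7) = 0x5.
C[4]: E(K, 0x5) = 0x1.

C[1] = 0x2, C[2] = 0x7, C[3] = 0x5, C[4] = 0x1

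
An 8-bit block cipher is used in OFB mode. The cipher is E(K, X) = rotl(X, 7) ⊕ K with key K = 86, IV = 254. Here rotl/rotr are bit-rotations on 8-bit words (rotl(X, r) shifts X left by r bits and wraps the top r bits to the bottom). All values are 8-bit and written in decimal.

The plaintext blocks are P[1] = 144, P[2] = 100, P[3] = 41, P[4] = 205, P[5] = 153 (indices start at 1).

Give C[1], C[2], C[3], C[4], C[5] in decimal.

OFB encryption: S_i = E(K, S_{i−1}) with S_{0} = IV; C_i = P_i ⊕ S_i.
C[1]: S = E(K, 254) = 41; 144 ⊕ 41 = 185.
C[2]: S = E(K, 41) = 194; 100 ⊕ 194 = 166.
C[3]: S = E(K, 194) = 55; 41 ⊕ 55 = 30.
C[4]: S = E(K, 55) = 205; 205 ⊕ 205 = 0.
C[5]: S = E(K, 205) = 176; 153 ⊕ 176 = 41.

C[1] = 185, C[2] = 166, C[3] = 30, C[4] = 0, C[5] = 41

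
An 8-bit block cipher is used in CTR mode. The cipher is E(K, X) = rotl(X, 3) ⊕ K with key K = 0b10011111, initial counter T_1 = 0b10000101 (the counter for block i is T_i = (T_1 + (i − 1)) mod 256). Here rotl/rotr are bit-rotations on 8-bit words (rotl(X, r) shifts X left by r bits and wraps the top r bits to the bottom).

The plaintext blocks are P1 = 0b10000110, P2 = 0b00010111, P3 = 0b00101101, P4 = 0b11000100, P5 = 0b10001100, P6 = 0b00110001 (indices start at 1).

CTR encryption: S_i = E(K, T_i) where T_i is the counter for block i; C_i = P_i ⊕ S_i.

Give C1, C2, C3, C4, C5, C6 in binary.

C1: T = 0b10000101, S = E(K, T) = 0b10110011; 0b10000110 ⊕ 0b10110011 = 0b00110101.
C2: T = 0b10000110, S = E(K, T) = 0b10101011; 0b00010111 ⊕ 0b10101011 = 0b10111100.
C3: T = 0b10000111, S = E(K, T) = 0b10100011; 0b00101101 ⊕ 0b10100011 = 0b10001110.
C4: T = 0b10001000, S = E(K, T) = 0b11011011; 0b11000100 ⊕ 0b11011011 = 0b00011111.
C5: T = 0b10001001, S = E(K, T) = 0b11010011; 0b10001100 ⊕ 0b11010011 = 0b01011111.
C6: T = 0b10001010, S = E(K, T) = 0b11001011; 0b00110001 ⊕ 0b11001011 = 0b11111010.

C1 = 0b00110101, C2 = 0b10111100, C3 = 0b10001110, C4 = 0b00011111, C5 = 0b01011111, C6 = 0b11111010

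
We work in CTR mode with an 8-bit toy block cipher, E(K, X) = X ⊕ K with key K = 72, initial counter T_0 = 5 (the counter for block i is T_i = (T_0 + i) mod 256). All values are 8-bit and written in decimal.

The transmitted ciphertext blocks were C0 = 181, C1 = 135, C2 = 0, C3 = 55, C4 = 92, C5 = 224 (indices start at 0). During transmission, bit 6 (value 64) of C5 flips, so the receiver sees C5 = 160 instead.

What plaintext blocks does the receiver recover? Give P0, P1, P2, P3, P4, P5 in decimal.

P0 = 248, P1 = 201, P2 = 79, P3 = 119, P4 = 29, P5 = 226

CTR decryption: S_i = E(K, T_i) where T_i is the counter for block i; P_i = C_i ⊕ S_i.
Only C5 changed, to 160. In CTR, a change in C_i flips the same bit in P_i only; the keystream is unaffected. Decrypting the received ciphertext:
P0: T = 5, S = E(K, T) = 77; 181 ⊕ 77 = 248.
P1: T = 6, S = E(K, T) = 78; 135 ⊕ 78 = 201.
P2: T = 7, S = E(K, T) = 79; 0 ⊕ 79 = 79.
P3: T = 8, S = E(K, T) = 64; 55 ⊕ 64 = 119.
P4: T = 9, S = E(K, T) = 65; 92 ⊕ 65 = 29.
P5: T = 10, S = E(K, T) = 66; 160 ⊕ 66 = 226.
Blocks that differ from the original plaintext: P5.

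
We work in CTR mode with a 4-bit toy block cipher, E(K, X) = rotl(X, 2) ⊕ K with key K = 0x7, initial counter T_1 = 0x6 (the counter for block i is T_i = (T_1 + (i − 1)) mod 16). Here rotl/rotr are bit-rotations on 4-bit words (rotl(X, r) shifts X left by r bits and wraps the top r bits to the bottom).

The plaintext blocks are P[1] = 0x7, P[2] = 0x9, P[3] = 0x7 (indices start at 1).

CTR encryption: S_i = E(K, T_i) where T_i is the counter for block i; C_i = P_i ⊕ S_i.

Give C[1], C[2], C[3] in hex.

C[1] = 0x9, C[2] = 0x3, C[3] = 0x2

C[1]: T = 0x6, S = E(K, T) = 0xE; 0x7 ⊕ 0xE = 0x9.
C[2]: T = 0x7, S = E(K, T) = 0xA; 0x9 ⊕ 0xA = 0x3.
C[3]: T = 0x8, S = E(K, T) = 0x5; 0x7 ⊕ 0x5 = 0x2.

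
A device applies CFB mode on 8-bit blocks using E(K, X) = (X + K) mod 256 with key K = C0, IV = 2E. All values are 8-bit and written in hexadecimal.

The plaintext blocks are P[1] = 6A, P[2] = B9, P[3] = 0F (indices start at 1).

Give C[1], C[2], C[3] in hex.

C[1] = 84, C[2] = FD, C[3] = B2

CFB encryption: C_i = P_i ⊕ E(K, C_{i−1}), with C_{0} = IV.
C[1]: E(K, 2E) = EE; 6A ⊕ EE = 84.
C[2]: E(K, 84) = 44; B9 ⊕ 44 = FD.
C[3]: E(K, FD) = BD; 0F ⊕ BD = B2.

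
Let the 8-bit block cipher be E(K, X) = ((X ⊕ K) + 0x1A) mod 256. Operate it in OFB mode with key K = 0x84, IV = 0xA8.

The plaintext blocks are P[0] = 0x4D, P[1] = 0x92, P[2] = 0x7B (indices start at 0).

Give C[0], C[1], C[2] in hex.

C[0] = 0x0B, C[1] = 0x4E, C[2] = 0x09

OFB encryption: S_i = E(K, S_{i−1}) with S_{−1} = IV; C_i = P_i ⊕ S_i.
C[0]: S = E(K, 0xA8) = 0x46; 0x4D ⊕ 0x46 = 0x0B.
C[1]: S = E(K, 0x46) = 0xDC; 0x92 ⊕ 0xDC = 0x4E.
C[2]: S = E(K, 0xDC) = 0x72; 0x7B ⊕ 0x72 = 0x09.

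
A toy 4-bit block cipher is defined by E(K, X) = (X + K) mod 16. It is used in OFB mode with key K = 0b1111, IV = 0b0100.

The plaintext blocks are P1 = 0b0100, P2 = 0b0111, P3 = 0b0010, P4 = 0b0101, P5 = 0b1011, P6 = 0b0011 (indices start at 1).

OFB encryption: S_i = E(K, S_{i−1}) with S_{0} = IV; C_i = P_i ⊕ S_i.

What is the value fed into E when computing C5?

C1: S = E(K, 0b0100) = 0b0011; 0b0100 ⊕ 0b0011 = 0b0111.
C2: S = E(K, 0b0011) = 0b0010; 0b0111 ⊕ 0b0010 = 0b0101.
C3: S = E(K, 0b0010) = 0b0001; 0b0010 ⊕ 0b0001 = 0b0011.
C4: S = E(K, 0b0001) = 0b0000; 0b0101 ⊕ 0b0000 = 0b0101.
C5: S = E(K, 0b0000) = 0b1111; 0b1011 ⊕ 0b1111 = 0b0100.
So the input to E for block 5 is 0b0000.

0b0000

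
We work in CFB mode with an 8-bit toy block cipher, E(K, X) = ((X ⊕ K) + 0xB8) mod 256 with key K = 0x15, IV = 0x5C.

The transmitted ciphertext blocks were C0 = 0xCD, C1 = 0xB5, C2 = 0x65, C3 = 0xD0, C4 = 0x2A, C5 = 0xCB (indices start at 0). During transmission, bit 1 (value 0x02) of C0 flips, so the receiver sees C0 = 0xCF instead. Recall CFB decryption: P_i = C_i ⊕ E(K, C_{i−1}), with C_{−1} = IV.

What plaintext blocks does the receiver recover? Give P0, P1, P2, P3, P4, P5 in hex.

Only C0 changed, to 0xCF. In CFB, a change in C_i flips the same bit in P_i and garbles P_{i+1}. Decrypting the received ciphertext:
P0: E(K, 0x5C) = 0x01; 0xCF ⊕ 0x01 = 0xCE.
P1: E(K, 0xCF) = 0x92; 0xB5 ⊕ 0x92 = 0x27.
P2: E(K, 0xB5) = 0x58; 0x65 ⊕ 0x58 = 0x3D.
P3: E(K, 0x65) = 0x28; 0xD0 ⊕ 0x28 = 0xF8.
P4: E(K, 0xD0) = 0x7D; 0x2A ⊕ 0x7D = 0x57.
P5: E(K, 0x2A) = 0xF7; 0xCB ⊕ 0xF7 = 0x3C.
Blocks that differ from the original plaintext: P0, P1.

P0 = 0xCE, P1 = 0x27, P2 = 0x3D, P3 = 0xF8, P4 = 0x57, P5 = 0x3C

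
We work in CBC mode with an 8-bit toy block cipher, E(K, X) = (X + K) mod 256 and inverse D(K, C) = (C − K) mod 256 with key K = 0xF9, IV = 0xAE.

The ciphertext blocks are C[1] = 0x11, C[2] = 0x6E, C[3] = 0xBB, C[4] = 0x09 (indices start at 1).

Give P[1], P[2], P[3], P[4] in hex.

P[1] = 0xB6, P[2] = 0x64, P[3] = 0xAC, P[4] = 0xAB

CBC decryption: P_i = D(K, C_i) ⊕ C_{i−1}, with C_{0} = IV.
P[1]: D(K, 0x11) = 0x18; 0x18 ⊕ 0xAE = 0xB6.
P[2]: D(K, 0x6E) = 0x75; 0x75 ⊕ 0x11 = 0x64.
P[3]: D(K, 0xBB) = 0xC2; 0xC2 ⊕ 0x6E = 0xAC.
P[4]: D(K, 0x09) = 0x10; 0x10 ⊕ 0xBB = 0xAB.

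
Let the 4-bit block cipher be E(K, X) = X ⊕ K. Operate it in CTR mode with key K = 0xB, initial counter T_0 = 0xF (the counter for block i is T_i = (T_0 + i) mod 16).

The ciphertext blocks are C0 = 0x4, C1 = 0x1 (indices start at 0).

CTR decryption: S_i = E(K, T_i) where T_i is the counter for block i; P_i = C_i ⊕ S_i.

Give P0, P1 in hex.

P0 = 0x0, P1 = 0xA

P0: T = 0xF, S = E(K, T) = 0x4; 0x4 ⊕ 0x4 = 0x0.
P1: T = 0x0, S = E(K, T) = 0xB; 0x1 ⊕ 0xB = 0xA.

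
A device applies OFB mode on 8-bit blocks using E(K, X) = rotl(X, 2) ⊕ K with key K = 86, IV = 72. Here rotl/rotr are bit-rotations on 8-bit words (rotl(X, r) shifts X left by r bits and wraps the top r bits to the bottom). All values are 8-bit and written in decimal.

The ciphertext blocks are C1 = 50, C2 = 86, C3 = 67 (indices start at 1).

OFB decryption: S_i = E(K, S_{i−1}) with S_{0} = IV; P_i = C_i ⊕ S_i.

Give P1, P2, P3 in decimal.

P1 = 69, P2 = 221, P3 = 59

P1: S = E(K, 72) = 119; 50 ⊕ 119 = 69.
P2: S = E(K, 119) = 139; 86 ⊕ 139 = 221.
P3: S = E(K, 139) = 120; 67 ⊕ 120 = 59.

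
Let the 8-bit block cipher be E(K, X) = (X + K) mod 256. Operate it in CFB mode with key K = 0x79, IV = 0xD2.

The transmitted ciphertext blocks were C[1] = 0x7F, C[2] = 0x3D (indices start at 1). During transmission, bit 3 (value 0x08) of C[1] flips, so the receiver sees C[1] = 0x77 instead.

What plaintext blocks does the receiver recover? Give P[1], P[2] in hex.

P[1] = 0x3C, P[2] = 0xCD

CFB decryption: P_i = C_i ⊕ E(K, C_{i−1}), with C_{0} = IV.
Only C[1] changed, to 0x77. In CFB, a change in C_i flips the same bit in P_i and garbles P_{i+1}. Decrypting the received ciphertext:
P[1]: E(K, 0xD2) = 0x4B; 0x77 ⊕ 0x4B = 0x3C.
P[2]: E(K, 0x77) = 0xF0; 0x3D ⊕ 0xF0 = 0xCD.
Blocks that differ from the original plaintext: P[1], P[2].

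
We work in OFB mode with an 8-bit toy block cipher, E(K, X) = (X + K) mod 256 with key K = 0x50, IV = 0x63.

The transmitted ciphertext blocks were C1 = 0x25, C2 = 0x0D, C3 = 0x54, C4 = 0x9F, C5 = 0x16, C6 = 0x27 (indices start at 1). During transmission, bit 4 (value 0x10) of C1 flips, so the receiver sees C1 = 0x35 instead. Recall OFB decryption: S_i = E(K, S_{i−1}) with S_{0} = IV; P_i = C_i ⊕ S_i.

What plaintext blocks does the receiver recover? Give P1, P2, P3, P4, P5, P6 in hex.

Only C1 changed, to 0x35. In OFB, a change in C_i flips the same bit in P_i only; the keystream is unaffected. Decrypting the received ciphertext:
P1: S = E(K, 0x63) = 0xB3; 0x35 ⊕ 0xB3 = 0x86.
P2: S = E(K, 0xB3) = 0x03; 0x0D ⊕ 0x03 = 0x0E.
P3: S = E(K, 0x03) = 0x53; 0x54 ⊕ 0x53 = 0x07.
P4: S = E(K, 0x53) = 0xA3; 0x9F ⊕ 0xA3 = 0x3C.
P5: S = E(K, 0xA3) = 0xF3; 0x16 ⊕ 0xF3 = 0xE5.
P6: S = E(K, 0xF3) = 0x43; 0x27 ⊕ 0x43 = 0x64.
Blocks that differ from the original plaintext: P1.

P1 = 0x86, P2 = 0x0E, P3 = 0x07, P4 = 0x3C, P5 = 0xE5, P6 = 0x64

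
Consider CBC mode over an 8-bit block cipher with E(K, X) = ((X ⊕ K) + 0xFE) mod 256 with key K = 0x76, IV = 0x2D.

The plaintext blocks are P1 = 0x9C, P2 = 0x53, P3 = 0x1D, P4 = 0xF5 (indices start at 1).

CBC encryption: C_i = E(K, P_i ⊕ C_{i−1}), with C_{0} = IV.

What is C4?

C1: P1 ⊕ 0x2D = 0xB1; E(K, 0xB1) = 0xC5.
C2: P2 ⊕ 0xC5 = 0x96; E(K, 0x96) = 0xDE.
C3: P3 ⊕ 0xDE = 0xC3; E(K, 0xC3) = 0xB3.
C4: P4 ⊕ 0xB3 = 0x46; E(K, 0x46) = 0x2E.

C4 = 0x2E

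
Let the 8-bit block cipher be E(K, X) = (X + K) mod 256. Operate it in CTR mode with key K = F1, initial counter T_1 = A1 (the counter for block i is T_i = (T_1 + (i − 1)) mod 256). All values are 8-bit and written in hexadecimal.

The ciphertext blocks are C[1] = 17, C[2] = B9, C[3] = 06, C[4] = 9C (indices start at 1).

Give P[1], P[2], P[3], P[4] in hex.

P[1] = 85, P[2] = 2A, P[3] = 92, P[4] = 09

CTR decryption: S_i = E(K, T_i) where T_i is the counter for block i; P_i = C_i ⊕ S_i.
P[1]: T = A1, S = E(K, T) = 92; 17 ⊕ 92 = 85.
P[2]: T = A2, S = E(K, T) = 93; B9 ⊕ 93 = 2A.
P[3]: T = A3, S = E(K, T) = 94; 06 ⊕ 94 = 92.
P[4]: T = A4, S = E(K, T) = 95; 9C ⊕ 95 = 09.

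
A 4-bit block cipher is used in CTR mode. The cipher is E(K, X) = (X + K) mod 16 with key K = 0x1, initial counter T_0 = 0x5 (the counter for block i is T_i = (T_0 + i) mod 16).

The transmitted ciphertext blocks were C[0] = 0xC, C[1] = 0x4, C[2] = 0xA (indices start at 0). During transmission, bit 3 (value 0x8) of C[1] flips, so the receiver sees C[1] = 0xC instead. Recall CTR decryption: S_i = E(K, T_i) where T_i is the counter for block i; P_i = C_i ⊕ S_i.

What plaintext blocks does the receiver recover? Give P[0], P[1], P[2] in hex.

Only C[1] changed, to 0xC. In CTR, a change in C_i flips the same bit in P_i only; the keystream is unaffected. Decrypting the received ciphertext:
P[0]: T = 0x5, S = E(K, T) = 0x6; 0xC ⊕ 0x6 = 0xA.
P[1]: T = 0x6, S = E(K, T) = 0x7; 0xC ⊕ 0x7 = 0xB.
P[2]: T = 0x7, S = E(K, T) = 0x8; 0xA ⊕ 0x8 = 0x2.
Blocks that differ from the original plaintext: P[1].

P[0] = 0xA, P[1] = 0xB, P[2] = 0x2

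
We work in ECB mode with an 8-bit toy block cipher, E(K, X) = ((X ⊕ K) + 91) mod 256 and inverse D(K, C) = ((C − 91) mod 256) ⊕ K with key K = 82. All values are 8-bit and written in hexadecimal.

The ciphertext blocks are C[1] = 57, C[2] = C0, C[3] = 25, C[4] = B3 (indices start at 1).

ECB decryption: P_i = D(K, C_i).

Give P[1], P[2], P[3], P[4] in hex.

P[1] = 44, P[2] = AD, P[3] = 16, P[4] = A0

P[1]: D(K, 57) = 44.
P[2]: D(K, C0) = AD.
P[3]: D(K, 25) = 16.
P[4]: D(K, B3) = A0.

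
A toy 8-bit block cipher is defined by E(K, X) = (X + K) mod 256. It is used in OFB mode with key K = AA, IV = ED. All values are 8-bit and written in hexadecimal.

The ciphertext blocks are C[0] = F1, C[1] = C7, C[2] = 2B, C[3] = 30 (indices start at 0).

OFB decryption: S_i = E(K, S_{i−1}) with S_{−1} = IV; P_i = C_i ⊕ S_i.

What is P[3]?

P[3] = A5

P[0]: S = E(K, ED) = 97; F1 ⊕ 97 = 66.
P[1]: S = E(K, 97) = 41; C7 ⊕ 41 = 86.
P[2]: S = E(K, 41) = EB; 2B ⊕ EB = C0.
P[3]: S = E(K, EB) = 95; 30 ⊕ 95 = A5.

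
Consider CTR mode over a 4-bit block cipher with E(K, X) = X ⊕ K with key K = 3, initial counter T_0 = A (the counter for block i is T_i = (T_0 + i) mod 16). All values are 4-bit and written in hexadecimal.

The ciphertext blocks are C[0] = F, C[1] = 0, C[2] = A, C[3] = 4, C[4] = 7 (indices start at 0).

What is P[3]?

CTR decryption: S_i = E(K, T_i) where T_i is the counter for block i; P_i = C_i ⊕ S_i.
P[3]: T = D, S = E(K, T) = E; 4 ⊕ E = A.

P[3] = A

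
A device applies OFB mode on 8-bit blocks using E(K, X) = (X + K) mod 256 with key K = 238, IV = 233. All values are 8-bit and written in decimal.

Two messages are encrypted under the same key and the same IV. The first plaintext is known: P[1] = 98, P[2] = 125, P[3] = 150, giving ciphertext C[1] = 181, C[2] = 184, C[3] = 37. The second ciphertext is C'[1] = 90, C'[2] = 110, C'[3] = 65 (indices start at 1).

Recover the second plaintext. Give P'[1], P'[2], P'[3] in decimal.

In OFB with a reused IV, both messages share the same keystream S_i, so C_i ⊕ C'_i = P_i ⊕ P'_i and thus P'_i = P_i ⊕ C_i ⊕ C'_i.
P'[1]: 98 ⊕ 181 ⊕ 90 = 141.
P'[2]: 125 ⊕ 184 ⊕ 110 = 171.
P'[3]: 150 ⊕ 37 ⊕ 65 = 242.

P'[1] = 141, P'[2] = 171, P'[3] = 242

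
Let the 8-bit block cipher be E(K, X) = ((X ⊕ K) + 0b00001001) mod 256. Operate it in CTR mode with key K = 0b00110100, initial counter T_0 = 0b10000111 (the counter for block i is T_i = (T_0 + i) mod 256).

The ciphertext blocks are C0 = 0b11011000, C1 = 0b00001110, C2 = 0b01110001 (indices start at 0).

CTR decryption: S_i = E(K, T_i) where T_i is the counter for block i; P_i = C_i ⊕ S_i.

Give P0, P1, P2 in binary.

P0 = 0b01100100, P1 = 0b11001011, P2 = 0b10110111

P0: T = 0b10000111, S = E(K, T) = 0b10111100; 0b11011000 ⊕ 0b10111100 = 0b01100100.
P1: T = 0b10001000, S = E(K, T) = 0b11000101; 0b00001110 ⊕ 0b11000101 = 0b11001011.
P2: T = 0b10001001, S = E(K, T) = 0b11000110; 0b01110001 ⊕ 0b11000110 = 0b10110111.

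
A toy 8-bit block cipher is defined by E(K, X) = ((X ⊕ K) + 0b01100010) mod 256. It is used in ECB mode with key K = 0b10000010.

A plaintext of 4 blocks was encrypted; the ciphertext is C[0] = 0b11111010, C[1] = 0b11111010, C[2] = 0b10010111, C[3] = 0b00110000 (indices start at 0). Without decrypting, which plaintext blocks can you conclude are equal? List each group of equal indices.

P[0] = P[1]

ECB encrypts each block independently with the same key, so equal ciphertext blocks imply equal plaintext blocks.
C[0] = C[1] = 0b11111010, so P[0] = P[1].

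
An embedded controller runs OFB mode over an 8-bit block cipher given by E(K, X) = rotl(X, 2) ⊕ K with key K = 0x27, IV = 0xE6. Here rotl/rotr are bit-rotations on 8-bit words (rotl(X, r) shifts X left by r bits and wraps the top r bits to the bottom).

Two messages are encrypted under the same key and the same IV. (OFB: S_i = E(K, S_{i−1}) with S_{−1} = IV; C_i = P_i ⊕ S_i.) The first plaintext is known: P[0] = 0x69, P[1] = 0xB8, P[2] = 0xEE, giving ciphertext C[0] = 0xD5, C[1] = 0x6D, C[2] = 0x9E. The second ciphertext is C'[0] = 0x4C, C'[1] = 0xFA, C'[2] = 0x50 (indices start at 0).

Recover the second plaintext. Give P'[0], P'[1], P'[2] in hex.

P'[0] = 0xF0, P'[1] = 0x2F, P'[2] = 0x20

In OFB with a reused IV, both messages share the same keystream S_i, so C_i ⊕ C'_i = P_i ⊕ P'_i and thus P'_i = P_i ⊕ C_i ⊕ C'_i.
P'[0]: 0x69 ⊕ 0xD5 ⊕ 0x4C = 0xF0.
P'[1]: 0xB8 ⊕ 0x6D ⊕ 0xFA = 0x2F.
P'[2]: 0xEE ⊕ 0x9E ⊕ 0x50 = 0x20.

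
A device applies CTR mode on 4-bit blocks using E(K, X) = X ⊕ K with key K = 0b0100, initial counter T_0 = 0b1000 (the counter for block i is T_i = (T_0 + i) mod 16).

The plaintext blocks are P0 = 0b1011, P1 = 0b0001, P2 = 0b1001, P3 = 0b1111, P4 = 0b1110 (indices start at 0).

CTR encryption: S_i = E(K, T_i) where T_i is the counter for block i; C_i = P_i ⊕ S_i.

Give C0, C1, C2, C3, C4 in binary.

C0: T = 0b1000, S = E(K, T) = 0b1100; 0b1011 ⊕ 0b1100 = 0b0111.
C1: T = 0b1001, S = E(K, T) = 0b1101; 0b0001 ⊕ 0b1101 = 0b1100.
C2: T = 0b1010, S = E(K, T) = 0b1110; 0b1001 ⊕ 0b1110 = 0b0111.
C3: T = 0b1011, S = E(K, T) = 0b1111; 0b1111 ⊕ 0b1111 = 0b0000.
C4: T = 0b1100, S = E(K, T) = 0b1000; 0b1110 ⊕ 0b1000 = 0b0110.

C0 = 0b0111, C1 = 0b1100, C2 = 0b0111, C3 = 0b0000, C4 = 0b0110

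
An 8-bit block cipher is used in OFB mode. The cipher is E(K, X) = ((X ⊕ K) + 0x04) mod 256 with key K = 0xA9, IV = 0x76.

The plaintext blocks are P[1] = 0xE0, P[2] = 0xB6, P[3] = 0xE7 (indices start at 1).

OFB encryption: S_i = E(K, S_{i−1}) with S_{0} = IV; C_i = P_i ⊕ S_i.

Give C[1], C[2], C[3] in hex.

C[1] = 0x03, C[2] = 0xF8, C[3] = 0x0C

C[1]: S = E(K, 0x76) = 0xE3; 0xE0 ⊕ 0xE3 = 0x03.
C[2]: S = E(K, 0xE3) = 0x4E; 0xB6 ⊕ 0x4E = 0xF8.
C[3]: S = E(K, 0x4E) = 0xEB; 0xE7 ⊕ 0xEB = 0x0C.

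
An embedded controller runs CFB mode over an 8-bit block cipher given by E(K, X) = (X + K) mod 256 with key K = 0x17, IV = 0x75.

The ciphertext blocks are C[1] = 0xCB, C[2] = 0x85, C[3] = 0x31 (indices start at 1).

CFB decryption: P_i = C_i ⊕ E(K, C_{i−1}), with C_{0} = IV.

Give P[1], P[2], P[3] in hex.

P[1] = 0x47, P[2] = 0x67, P[3] = 0xAD

P[1]: E(K, 0x75) = 0x8C; 0xCB ⊕ 0x8C = 0x47.
P[2]: E(K, 0xCB) = 0xE2; 0x85 ⊕ 0xE2 = 0x67.
P[3]: E(K, 0x85) = 0x9C; 0x31 ⊕ 0x9C = 0xAD.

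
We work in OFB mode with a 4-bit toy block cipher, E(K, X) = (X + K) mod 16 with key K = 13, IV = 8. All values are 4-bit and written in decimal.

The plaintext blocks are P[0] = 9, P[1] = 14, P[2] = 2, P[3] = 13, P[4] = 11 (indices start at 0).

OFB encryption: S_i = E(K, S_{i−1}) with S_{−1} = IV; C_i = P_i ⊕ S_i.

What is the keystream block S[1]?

C[0]: S = E(K, 8) = 5; 9 ⊕ 5 = 12.
C[1]: S = E(K, 5) = 2; 14 ⊕ 2 = 12.
So S[1] = 2.

2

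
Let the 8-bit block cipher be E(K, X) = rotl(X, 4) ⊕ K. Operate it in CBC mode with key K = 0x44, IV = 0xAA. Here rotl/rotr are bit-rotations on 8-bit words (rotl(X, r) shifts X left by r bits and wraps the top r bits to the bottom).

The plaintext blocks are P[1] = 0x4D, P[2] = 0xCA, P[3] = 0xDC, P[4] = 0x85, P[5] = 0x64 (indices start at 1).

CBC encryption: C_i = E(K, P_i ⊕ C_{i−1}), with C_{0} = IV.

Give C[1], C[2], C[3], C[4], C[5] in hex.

C[1] = 0x3A, C[2] = 0x4B, C[3] = 0x3D, C[4] = 0xCF, C[5] = 0xFE

C[1]: P[1] ⊕ 0xAA = 0xE7; E(K, 0xE7) = 0x3A.
C[2]: P[2] ⊕ 0x3A = 0xF0; E(K, 0xF0) = 0x4B.
C[3]: P[3] ⊕ 0x4B = 0x97; E(K, 0x97) = 0x3D.
C[4]: P[4] ⊕ 0x3D = 0xB8; E(K, 0xB8) = 0xCF.
C[5]: P[5] ⊕ 0xCF = 0xAB; E(K, 0xAB) = 0xFE.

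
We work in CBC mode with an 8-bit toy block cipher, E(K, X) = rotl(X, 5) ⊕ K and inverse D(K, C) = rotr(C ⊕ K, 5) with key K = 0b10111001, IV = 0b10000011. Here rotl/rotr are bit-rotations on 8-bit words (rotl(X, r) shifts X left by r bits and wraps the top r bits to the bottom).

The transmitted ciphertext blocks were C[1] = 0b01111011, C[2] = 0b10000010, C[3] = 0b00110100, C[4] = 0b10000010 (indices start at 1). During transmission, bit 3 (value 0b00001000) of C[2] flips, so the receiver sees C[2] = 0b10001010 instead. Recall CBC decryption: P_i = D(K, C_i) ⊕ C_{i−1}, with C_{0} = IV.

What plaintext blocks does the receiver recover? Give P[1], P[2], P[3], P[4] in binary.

Only C[2] changed, to 0b10001010. In CBC, a change in C_i garbles P_i and flips the same bit in P_{i+1}. Decrypting the received ciphertext:
P[1]: D(K, 0b01111011) = 0b00010110; 0b00010110 ⊕ 0b10000011 = 0b10010101.
P[2]: D(K, 0b10001010) = 0b10011001; 0b10011001 ⊕ 0b01111011 = 0b11100010.
P[3]: D(K, 0b00110100) = 0b01101100; 0b01101100 ⊕ 0b10001010 = 0b11100110.
P[4]: D(K, 0b10000010) = 0b11011001; 0b11011001 ⊕ 0b00110100 = 0b11101101.
Blocks that differ from the original plaintext: P[2], P[3].

P[1] = 0b10010101, P[2] = 0b11100010, P[3] = 0b11100110, P[4] = 0b11101101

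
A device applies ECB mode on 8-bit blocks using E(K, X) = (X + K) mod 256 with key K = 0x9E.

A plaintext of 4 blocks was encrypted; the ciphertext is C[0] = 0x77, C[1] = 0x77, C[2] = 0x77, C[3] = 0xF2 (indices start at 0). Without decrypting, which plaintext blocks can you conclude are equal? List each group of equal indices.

P[0] = P[1] = P[2]

ECB encrypts each block independently with the same key, so equal ciphertext blocks imply equal plaintext blocks.
C[0] = C[1] = C[2] = 0x77, so P[0] = P[1] = P[2].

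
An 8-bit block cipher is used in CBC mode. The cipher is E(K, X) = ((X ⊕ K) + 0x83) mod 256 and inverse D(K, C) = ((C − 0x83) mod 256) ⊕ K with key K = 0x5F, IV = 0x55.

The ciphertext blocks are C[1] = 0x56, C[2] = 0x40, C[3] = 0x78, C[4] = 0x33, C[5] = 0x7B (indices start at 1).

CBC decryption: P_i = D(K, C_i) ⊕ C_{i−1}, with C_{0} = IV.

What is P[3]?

P[3]: D(K, 0x78) = 0xAA; 0xAA ⊕ 0x40 = 0xEA.

P[3] = 0xEA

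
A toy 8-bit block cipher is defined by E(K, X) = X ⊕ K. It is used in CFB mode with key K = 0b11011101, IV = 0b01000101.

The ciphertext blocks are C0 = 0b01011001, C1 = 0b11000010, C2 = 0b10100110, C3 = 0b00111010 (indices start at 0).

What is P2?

P2 = 0b10111001

CFB decryption: P_i = C_i ⊕ E(K, C_{i−1}), with C_{−1} = IV.
P2: E(K, 0b11000010) = 0b00011111; 0b10100110 ⊕ 0b00011111 = 0b10111001.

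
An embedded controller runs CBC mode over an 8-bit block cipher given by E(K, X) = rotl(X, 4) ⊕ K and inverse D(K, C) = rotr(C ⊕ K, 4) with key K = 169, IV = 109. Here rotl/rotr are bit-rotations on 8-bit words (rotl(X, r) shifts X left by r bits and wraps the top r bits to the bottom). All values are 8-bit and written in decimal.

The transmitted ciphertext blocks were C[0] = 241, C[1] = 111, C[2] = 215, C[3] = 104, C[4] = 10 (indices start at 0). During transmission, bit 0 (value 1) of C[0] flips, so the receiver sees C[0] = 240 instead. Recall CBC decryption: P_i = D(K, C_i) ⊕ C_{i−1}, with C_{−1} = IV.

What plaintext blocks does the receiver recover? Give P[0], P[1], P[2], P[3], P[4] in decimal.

Only C[0] changed, to 240. In CBC, a change in C_i garbles P_i and flips the same bit in P_{i+1}. Decrypting the received ciphertext:
P[0]: D(K, 240) = 149; 149 ⊕ 109 = 248.
P[1]: D(K, 111) = 108; 108 ⊕ 240 = 156.
P[2]: D(K, 215) = 231; 231 ⊕ 111 = 136.
P[3]: D(K, 104) = 28; 28 ⊕ 215 = 203.
P[4]: D(K, 10) = 58; 58 ⊕ 104 = 82.
Blocks that differ from the original plaintext: P[0], P[1].

P[0] = 248, P[1] = 156, P[2] = 136, P[3] = 203, P[4] = 82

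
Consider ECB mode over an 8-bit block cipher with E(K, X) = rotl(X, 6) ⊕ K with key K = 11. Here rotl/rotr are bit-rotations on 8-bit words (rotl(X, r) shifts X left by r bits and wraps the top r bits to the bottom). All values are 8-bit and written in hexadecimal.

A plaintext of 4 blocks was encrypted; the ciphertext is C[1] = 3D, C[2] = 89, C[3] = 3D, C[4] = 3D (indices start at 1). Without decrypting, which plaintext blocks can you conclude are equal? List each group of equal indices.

P[1] = P[3] = P[4]

ECB encrypts each block independently with the same key, so equal ciphertext blocks imply equal plaintext blocks.
C[1] = C[3] = C[4] = 3D, so P[1] = P[3] = P[4].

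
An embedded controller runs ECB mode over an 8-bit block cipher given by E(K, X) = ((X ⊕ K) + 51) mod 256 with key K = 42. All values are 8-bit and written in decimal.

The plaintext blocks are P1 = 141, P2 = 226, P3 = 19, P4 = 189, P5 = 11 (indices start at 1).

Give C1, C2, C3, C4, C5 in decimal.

C1 = 218, C2 = 251, C3 = 108, C4 = 202, C5 = 84

ECB encryption: C_i = E(K, P_i).
C1: E(K, 141) = 218.
C2: E(K, 226) = 251.
C3: E(K, 19) = 108.
C4: E(K, 189) = 202.
C5: E(K, 11) = 84.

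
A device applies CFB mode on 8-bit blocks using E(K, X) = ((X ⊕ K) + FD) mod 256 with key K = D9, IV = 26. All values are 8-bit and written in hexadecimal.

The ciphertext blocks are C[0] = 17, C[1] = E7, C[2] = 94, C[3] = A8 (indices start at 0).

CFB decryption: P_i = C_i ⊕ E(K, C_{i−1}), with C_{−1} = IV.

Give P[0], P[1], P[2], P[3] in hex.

P[0] = EB, P[1] = 2C, P[2] = AF, P[3] = E2

P[0]: E(K, 26) = FC; 17 ⊕ FC = EB.
P[1]: E(K, 17) = CB; E7 ⊕ CB = 2C.
P[2]: E(K, E7) = 3B; 94 ⊕ 3B = AF.
P[3]: E(K, 94) = 4A; A8 ⊕ 4A = E2.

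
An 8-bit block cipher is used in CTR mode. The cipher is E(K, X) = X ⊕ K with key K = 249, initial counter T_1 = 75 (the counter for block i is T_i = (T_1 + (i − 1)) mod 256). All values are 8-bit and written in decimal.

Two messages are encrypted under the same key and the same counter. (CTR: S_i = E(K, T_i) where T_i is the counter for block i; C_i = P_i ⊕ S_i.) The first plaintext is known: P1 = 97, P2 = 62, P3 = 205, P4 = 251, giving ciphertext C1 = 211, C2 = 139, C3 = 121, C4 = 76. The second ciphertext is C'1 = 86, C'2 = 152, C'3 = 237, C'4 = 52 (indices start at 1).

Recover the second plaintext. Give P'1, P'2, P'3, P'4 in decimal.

P'1 = 228, P'2 = 45, P'3 = 89, P'4 = 131

In CTR with a reused counter, both messages share the same keystream S_i, so C_i ⊕ C'_i = P_i ⊕ P'_i and thus P'_i = P_i ⊕ C_i ⊕ C'_i.
P'1: 97 ⊕ 211 ⊕ 86 = 228.
P'2: 62 ⊕ 139 ⊕ 152 = 45.
P'3: 205 ⊕ 121 ⊕ 237 = 89.
P'4: 251 ⊕ 76 ⊕ 52 = 131.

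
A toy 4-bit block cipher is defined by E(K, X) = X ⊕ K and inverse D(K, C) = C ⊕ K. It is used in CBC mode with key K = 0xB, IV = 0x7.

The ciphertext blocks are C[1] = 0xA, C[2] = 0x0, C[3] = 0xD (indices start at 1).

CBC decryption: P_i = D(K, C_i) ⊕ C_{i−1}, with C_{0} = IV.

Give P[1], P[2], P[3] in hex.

P[1]: D(K, 0xA) = 0x1; 0x1 ⊕ 0x7 = 0x6.
P[2]: D(K, 0x0) = 0xB; 0xB ⊕ 0xA = 0x1.
P[3]: D(K, 0xD) = 0x6; 0x6 ⊕ 0x0 = 0x6.

P[1] = 0x6, P[2] = 0x1, P[3] = 0x6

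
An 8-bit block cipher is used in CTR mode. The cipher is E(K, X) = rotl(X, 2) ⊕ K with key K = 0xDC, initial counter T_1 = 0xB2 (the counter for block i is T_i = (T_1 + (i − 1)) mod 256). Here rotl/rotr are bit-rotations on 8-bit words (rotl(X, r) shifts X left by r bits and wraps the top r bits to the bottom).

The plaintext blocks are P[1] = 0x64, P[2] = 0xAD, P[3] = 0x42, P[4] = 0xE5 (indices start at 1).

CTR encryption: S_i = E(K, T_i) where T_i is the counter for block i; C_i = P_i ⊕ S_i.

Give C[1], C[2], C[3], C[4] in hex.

C[1] = 0x72, C[2] = 0xBF, C[3] = 0x4C, C[4] = 0xEF

C[1]: T = 0xB2, S = E(K, T) = 0x16; 0x64 ⊕ 0x16 = 0x72.
C[2]: T = 0xB3, S = E(K, T) = 0x12; 0xAD ⊕ 0x12 = 0xBF.
C[3]: T = 0xB4, S = E(K, T) = 0x0E; 0x42 ⊕ 0x0E = 0x4C.
C[4]: T = 0xB5, S = E(K, T) = 0x0A; 0xE5 ⊕ 0x0A = 0xEF.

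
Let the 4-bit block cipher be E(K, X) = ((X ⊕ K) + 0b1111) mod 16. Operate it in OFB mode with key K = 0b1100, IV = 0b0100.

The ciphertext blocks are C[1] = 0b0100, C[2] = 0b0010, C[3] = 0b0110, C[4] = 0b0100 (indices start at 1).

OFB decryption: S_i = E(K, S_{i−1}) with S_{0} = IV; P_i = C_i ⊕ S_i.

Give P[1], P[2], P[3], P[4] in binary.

P[1] = 0b0011, P[2] = 0b1000, P[3] = 0b0011, P[4] = 0b1100

P[1]: S = E(K, 0b0100) = 0b0111; 0b0100 ⊕ 0b0111 = 0b0011.
P[2]: S = E(K, 0b0111) = 0b1010; 0b0010 ⊕ 0b1010 = 0b1000.
P[3]: S = E(K, 0b1010) = 0b0101; 0b0110 ⊕ 0b0101 = 0b0011.
P[4]: S = E(K, 0b0101) = 0b1000; 0b0100 ⊕ 0b1000 = 0b1100.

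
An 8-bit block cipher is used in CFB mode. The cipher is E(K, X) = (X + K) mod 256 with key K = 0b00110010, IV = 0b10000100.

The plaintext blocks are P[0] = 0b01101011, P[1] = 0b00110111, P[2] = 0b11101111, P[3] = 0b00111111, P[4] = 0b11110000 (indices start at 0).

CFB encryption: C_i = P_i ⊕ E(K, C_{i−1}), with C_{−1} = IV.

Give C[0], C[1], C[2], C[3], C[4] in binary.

C[0]: E(K, 0b10000100) = 0b10110110; 0b01101011 ⊕ 0b10110110 = 0b11011101.
C[1]: E(K, 0b11011101) = 0b00001111; 0b00110111 ⊕ 0b00001111 = 0b00111000.
C[2]: E(K, 0b00111000) = 0b01101010; 0b11101111 ⊕ 0b01101010 = 0b10000101.
C[3]: E(K, 0b10000101) = 0b10110111; 0b00111111 ⊕ 0b10110111 = 0b10001000.
C[4]: E(K, 0b10001000) = 0b10111010; 0b11110000 ⊕ 0b10111010 = 0b01001010.

C[0] = 0b11011101, C[1] = 0b00111000, C[2] = 0b10000101, C[3] = 0b10001000, C[4] = 0b01001010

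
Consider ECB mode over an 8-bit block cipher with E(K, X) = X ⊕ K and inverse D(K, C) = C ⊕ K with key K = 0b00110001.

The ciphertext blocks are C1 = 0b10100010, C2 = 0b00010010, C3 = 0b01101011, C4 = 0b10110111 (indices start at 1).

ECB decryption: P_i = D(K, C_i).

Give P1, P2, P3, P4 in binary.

P1: D(K, 0b10100010) = 0b10010011.
P2: D(K, 0b00010010) = 0b00100011.
P3: D(K, 0b01101011) = 0b01011010.
P4: D(K, 0b10110111) = 0b10000110.

P1 = 0b10010011, P2 = 0b00100011, P3 = 0b01011010, P4 = 0b10000110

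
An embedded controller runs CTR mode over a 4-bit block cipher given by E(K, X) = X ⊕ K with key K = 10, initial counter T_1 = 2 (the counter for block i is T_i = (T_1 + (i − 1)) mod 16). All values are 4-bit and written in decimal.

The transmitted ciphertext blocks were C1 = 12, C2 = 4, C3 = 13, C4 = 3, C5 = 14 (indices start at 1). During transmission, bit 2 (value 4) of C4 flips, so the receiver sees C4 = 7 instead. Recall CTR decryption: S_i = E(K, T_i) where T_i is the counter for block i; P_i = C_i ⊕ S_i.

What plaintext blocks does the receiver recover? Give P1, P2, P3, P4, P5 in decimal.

Only C4 changed, to 7. In CTR, a change in C_i flips the same bit in P_i only; the keystream is unaffected. Decrypting the received ciphertext:
P1: T = 2, S = E(K, T) = 8; 12 ⊕ 8 = 4.
P2: T = 3, S = E(K, T) = 9; 4 ⊕ 9 = 13.
P3: T = 4, S = E(K, T) = 14; 13 ⊕ 14 = 3.
P4: T = 5, S = E(K, T) = 15; 7 ⊕ 15 = 8.
P5: T = 6, S = E(K, T) = 12; 14 ⊕ 12 = 2.
Blocks that differ from the original plaintext: P4.

P1 = 4, P2 = 13, P3 = 3, P4 = 8, P5 = 2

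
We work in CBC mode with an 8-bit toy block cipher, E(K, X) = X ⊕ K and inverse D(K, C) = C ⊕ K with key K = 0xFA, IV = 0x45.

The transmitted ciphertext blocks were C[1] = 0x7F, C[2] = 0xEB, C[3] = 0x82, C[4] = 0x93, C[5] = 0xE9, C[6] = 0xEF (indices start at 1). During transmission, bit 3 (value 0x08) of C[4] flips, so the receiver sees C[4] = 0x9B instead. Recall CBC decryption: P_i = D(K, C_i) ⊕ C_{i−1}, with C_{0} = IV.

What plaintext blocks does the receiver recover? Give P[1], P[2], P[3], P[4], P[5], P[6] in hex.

Only C[4] changed, to 0x9B. In CBC, a change in C_i garbles P_i and flips the same bit in P_{i+1}. Decrypting the received ciphertext:
P[1]: D(K, 0x7F) = 0x85; 0x85 ⊕ 0x45 = 0xC0.
P[2]: D(K, 0xEB) = 0x11; 0x11 ⊕ 0x7F = 0x6E.
P[3]: D(K, 0x82) = 0x78; 0x78 ⊕ 0xEB = 0x93.
P[4]: D(K, 0x9B) = 0x61; 0x61 ⊕ 0x82 = 0xE3.
P[5]: D(K, 0xE9) = 0x13; 0x13 ⊕ 0x9B = 0x88.
P[6]: D(K, 0xEF) = 0x15; 0x15 ⊕ 0xE9 = 0xFC.
Blocks that differ from the original plaintext: P[4], P[5].

P[1] = 0xC0, P[2] = 0x6E, P[3] = 0x93, P[4] = 0xE3, P[5] = 0x88, P[6] = 0xFC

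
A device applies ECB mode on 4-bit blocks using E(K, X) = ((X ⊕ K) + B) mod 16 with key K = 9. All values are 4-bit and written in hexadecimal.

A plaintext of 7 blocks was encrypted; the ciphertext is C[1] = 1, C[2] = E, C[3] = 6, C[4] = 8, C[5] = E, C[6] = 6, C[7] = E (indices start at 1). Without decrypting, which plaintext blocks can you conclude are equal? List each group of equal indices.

P[2] = P[5] = P[7]; P[3] = P[6]

ECB encrypts each block independently with the same key, so equal ciphertext blocks imply equal plaintext blocks.
C[2] = C[5] = C[7] = E, so P[2] = P[5] = P[7].
C[3] = C[6] = 6, so P[3] = P[6].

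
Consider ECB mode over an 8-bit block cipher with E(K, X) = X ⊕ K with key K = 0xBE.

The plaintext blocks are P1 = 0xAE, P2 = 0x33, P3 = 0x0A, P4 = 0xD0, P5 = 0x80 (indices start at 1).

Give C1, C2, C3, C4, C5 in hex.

ECB encryption: C_i = E(K, P_i).
C1: E(K, 0xAE) = 0x10.
C2: E(K, 0x33) = 0x8D.
C3: E(K, 0x0A) = 0xB4.
C4: E(K, 0xD0) = 0x6E.
C5: E(K, 0x80) = 0x3E.

C1 = 0x10, C2 = 0x8D, C3 = 0xB4, C4 = 0x6E, C5 = 0x3E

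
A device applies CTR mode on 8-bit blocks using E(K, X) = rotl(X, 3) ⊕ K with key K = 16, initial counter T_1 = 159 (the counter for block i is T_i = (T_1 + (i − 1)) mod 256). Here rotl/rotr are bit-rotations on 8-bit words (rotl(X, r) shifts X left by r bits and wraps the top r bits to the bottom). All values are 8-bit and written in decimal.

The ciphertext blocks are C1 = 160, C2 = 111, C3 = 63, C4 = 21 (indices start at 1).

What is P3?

CTR decryption: S_i = E(K, T_i) where T_i is the counter for block i; P_i = C_i ⊕ S_i.
P3: T = 161, S = E(K, T) = 29; 63 ⊕ 29 = 34.

P3 = 34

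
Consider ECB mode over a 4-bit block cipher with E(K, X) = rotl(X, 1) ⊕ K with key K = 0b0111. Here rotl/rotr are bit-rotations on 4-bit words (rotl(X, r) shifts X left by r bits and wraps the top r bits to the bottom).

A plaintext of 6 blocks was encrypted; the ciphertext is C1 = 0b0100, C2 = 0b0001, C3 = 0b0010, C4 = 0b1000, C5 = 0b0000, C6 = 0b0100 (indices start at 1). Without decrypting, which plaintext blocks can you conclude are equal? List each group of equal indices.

P1 = P6

ECB encrypts each block independently with the same key, so equal ciphertext blocks imply equal plaintext blocks.
C1 = C6 = 0b0100, so P1 = P6.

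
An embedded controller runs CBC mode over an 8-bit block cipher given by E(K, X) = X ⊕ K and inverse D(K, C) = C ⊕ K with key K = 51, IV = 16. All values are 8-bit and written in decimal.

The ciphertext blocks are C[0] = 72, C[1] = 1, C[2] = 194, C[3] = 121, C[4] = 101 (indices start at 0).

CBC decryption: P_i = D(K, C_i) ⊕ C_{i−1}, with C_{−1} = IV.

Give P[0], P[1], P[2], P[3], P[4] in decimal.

P[0] = 107, P[1] = 122, P[2] = 240, P[3] = 136, P[4] = 47

P[0]: D(K, 72) = 123; 123 ⊕ 16 = 107.
P[1]: D(K, 1) = 50; 50 ⊕ 72 = 122.
P[2]: D(K, 194) = 241; 241 ⊕ 1 = 240.
P[3]: D(K, 121) = 74; 74 ⊕ 194 = 136.
P[4]: D(K, 101) = 86; 86 ⊕ 121 = 47.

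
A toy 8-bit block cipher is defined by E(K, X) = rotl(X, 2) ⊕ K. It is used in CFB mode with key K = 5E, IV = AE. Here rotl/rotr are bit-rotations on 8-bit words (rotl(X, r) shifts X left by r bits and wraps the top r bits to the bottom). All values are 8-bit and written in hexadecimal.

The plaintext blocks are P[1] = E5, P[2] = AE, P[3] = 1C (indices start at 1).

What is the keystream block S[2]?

CFB encryption: C_i = P_i ⊕ E(K, C_{i−1}), with C_{0} = IV.
C[1]: E(K, AE) = E4; E5 ⊕ E4 = 01.
C[2]: E(K, 01) = 5A; AE ⊕ 5A = F4.
So S[2] = 5A.

5A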